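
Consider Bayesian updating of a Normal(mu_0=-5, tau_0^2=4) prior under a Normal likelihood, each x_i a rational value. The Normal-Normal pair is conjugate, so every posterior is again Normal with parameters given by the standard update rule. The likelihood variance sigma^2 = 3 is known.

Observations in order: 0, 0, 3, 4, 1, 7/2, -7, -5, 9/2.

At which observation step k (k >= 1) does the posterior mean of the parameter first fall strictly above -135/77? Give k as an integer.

k = 2

obs 1: x=0 → posterior Normal(-15/7, 12/7)
obs 2: x=0 → posterior Normal(-15/11, 12/11)
obs 3: x=3 → posterior Normal(-1/5, 4/5)
obs 4: x=4 → posterior Normal(13/19, 12/19)
obs 5: x=1 → posterior Normal(17/23, 12/23)
obs 6: x=7/2 → posterior Normal(31/27, 4/9)
obs 7: x=-7 → posterior Normal(3/31, 12/31)
obs 8: x=-5 → posterior Normal(-17/35, 12/35)
obs 9: x=9/2 → posterior Normal(1/39, 4/13)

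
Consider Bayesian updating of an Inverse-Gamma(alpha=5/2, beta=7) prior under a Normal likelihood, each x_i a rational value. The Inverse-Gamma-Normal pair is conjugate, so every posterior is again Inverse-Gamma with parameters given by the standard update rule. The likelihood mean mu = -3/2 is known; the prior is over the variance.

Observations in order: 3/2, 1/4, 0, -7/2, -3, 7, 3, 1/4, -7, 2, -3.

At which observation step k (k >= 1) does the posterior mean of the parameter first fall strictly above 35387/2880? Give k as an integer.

k = 7

obs 1: x=3/2 → posterior Inverse-Gamma(3, 23/2)
obs 2: x=1/4 → posterior Inverse-Gamma(7/2, 417/32)
obs 3: x=0 → posterior Inverse-Gamma(4, 453/32)
obs 4: x=-7/2 → posterior Inverse-Gamma(9/2, 517/32)
obs 5: x=-3 → posterior Inverse-Gamma(5, 553/32)
obs 6: x=7 → posterior Inverse-Gamma(11/2, 1709/32)
obs 7: x=3 → posterior Inverse-Gamma(6, 2033/32)
obs 8: x=1/4 → posterior Inverse-Gamma(13/2, 1041/16)
obs 9: x=-7 → posterior Inverse-Gamma(7, 1283/16)
obs 10: x=2 → posterior Inverse-Gamma(15/2, 1381/16)
obs 11: x=-3 → posterior Inverse-Gamma(8, 1399/16)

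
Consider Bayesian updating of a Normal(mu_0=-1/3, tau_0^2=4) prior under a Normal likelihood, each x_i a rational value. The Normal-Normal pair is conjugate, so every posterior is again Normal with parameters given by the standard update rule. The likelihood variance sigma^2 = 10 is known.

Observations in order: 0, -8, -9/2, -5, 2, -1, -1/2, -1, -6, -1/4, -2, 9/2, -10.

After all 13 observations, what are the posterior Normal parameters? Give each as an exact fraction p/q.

obs 1: x=0 → posterior Normal(-5/21, 20/7)
obs 2: x=-8 → posterior Normal(-53/27, 20/9)
obs 3: x=-9/2 → posterior Normal(-80/33, 20/11)
obs 4: x=-5 → posterior Normal(-110/39, 20/13)
obs 5: x=2 → posterior Normal(-98/45, 4/3)
obs 6: x=-1 → posterior Normal(-104/51, 20/17)
obs 7: x=-1/2 → posterior Normal(-107/57, 20/19)
obs 8: x=-1 → posterior Normal(-113/63, 20/21)
obs 9: x=-6 → posterior Normal(-149/69, 20/23)
obs 10: x=-1/4 → posterior Normal(-301/150, 4/5)
obs 11: x=-2 → posterior Normal(-325/162, 20/27)
obs 12: x=9/2 → posterior Normal(-271/174, 20/29)
obs 13: x=-10 → posterior Normal(-391/186, 20/31)

mu_0=-391/186, tau_0^2=20/31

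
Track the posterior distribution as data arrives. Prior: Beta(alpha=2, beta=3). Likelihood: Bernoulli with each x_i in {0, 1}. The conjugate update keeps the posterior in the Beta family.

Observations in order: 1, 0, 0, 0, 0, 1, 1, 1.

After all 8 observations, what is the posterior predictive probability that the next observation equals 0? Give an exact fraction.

7/13

obs 1: x=1 → posterior Beta(3, 3)
obs 2: x=0 → posterior Beta(3, 4)
obs 3: x=0 → posterior Beta(3, 5)
obs 4: x=0 → posterior Beta(3, 6)
obs 5: x=0 → posterior Beta(3, 7)
obs 6: x=1 → posterior Beta(4, 7)
obs 7: x=1 → posterior Beta(5, 7)
obs 8: x=1 → posterior Beta(6, 7)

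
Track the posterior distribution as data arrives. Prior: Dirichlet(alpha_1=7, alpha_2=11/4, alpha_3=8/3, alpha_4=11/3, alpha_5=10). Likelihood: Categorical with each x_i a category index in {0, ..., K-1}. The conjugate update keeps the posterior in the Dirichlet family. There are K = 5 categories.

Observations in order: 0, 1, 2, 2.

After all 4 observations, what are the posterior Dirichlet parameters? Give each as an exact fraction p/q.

obs 1: x=0 → posterior Dirichlet(8, 11/4, 8/3, 11/3, 10)
obs 2: x=1 → posterior Dirichlet(8, 15/4, 8/3, 11/3, 10)
obs 3: x=2 → posterior Dirichlet(8, 15/4, 11/3, 11/3, 10)
obs 4: x=2 → posterior Dirichlet(8, 15/4, 14/3, 11/3, 10)

alpha_1=8, alpha_2=15/4, alpha_3=14/3, alpha_4=11/3, alpha_5=10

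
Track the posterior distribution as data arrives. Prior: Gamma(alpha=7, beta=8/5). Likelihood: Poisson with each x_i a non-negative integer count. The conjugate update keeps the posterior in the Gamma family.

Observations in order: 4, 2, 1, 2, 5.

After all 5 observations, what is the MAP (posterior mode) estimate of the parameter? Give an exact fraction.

obs 1: x=4 → posterior Gamma(11, 13/5)
obs 2: x=2 → posterior Gamma(13, 18/5)
obs 3: x=1 → posterior Gamma(14, 23/5)
obs 4: x=2 → posterior Gamma(16, 28/5)
obs 5: x=5 → posterior Gamma(21, 33/5)

100/33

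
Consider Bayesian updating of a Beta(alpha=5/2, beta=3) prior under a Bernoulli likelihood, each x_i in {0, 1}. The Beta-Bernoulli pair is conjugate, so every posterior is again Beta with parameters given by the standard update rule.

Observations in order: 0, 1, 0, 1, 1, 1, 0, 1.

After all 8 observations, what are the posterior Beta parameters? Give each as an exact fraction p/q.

obs 1: x=0 → posterior Beta(5/2, 4)
obs 2: x=1 → posterior Beta(7/2, 4)
obs 3: x=0 → posterior Beta(7/2, 5)
obs 4: x=1 → posterior Beta(9/2, 5)
obs 5: x=1 → posterior Beta(11/2, 5)
obs 6: x=1 → posterior Beta(13/2, 5)
obs 7: x=0 → posterior Beta(13/2, 6)
obs 8: x=1 → posterior Beta(15/2, 6)

alpha=15/2, beta=6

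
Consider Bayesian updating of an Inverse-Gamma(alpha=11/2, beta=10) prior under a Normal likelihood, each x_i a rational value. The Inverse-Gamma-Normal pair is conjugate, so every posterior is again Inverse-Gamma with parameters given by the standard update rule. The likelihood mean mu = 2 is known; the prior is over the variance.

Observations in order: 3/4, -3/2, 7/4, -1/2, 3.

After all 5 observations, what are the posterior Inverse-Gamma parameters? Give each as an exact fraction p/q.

alpha=8, beta=329/16

obs 1: x=3/4 → posterior Inverse-Gamma(6, 345/32)
obs 2: x=-3/2 → posterior Inverse-Gamma(13/2, 541/32)
obs 3: x=7/4 → posterior Inverse-Gamma(7, 271/16)
obs 4: x=-1/2 → posterior Inverse-Gamma(15/2, 321/16)
obs 5: x=3 → posterior Inverse-Gamma(8, 329/16)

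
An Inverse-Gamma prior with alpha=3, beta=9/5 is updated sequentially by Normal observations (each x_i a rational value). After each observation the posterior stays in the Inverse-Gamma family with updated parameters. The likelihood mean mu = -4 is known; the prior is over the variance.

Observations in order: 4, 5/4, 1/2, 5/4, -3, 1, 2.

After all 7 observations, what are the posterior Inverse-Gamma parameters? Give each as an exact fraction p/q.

alpha=13/2, beta=8199/80

obs 1: x=4 → posterior Inverse-Gamma(7/2, 169/5)
obs 2: x=5/4 → posterior Inverse-Gamma(4, 7613/160)
obs 3: x=1/2 → posterior Inverse-Gamma(9/2, 9233/160)
obs 4: x=5/4 → posterior Inverse-Gamma(5, 5719/80)
obs 5: x=-3 → posterior Inverse-Gamma(11/2, 5759/80)
obs 6: x=1 → posterior Inverse-Gamma(6, 6759/80)
obs 7: x=2 → posterior Inverse-Gamma(13/2, 8199/80)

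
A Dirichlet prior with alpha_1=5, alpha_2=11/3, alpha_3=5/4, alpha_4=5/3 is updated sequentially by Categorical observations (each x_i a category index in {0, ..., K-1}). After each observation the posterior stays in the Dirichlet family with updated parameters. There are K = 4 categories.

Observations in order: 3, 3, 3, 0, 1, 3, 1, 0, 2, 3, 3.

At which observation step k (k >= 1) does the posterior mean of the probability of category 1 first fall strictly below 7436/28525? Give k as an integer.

obs 1: x=3 → posterior Dirichlet(5, 11/3, 5/4, 8/3)
obs 2: x=3 → posterior Dirichlet(5, 11/3, 5/4, 11/3)
obs 3: x=3 → posterior Dirichlet(5, 11/3, 5/4, 14/3)
obs 4: x=0 → posterior Dirichlet(6, 11/3, 5/4, 14/3)
obs 5: x=1 → posterior Dirichlet(6, 14/3, 5/4, 14/3)
obs 6: x=3 → posterior Dirichlet(6, 14/3, 5/4, 17/3)
obs 7: x=1 → posterior Dirichlet(6, 17/3, 5/4, 17/3)
obs 8: x=0 → posterior Dirichlet(7, 17/3, 5/4, 17/3)
obs 9: x=2 → posterior Dirichlet(7, 17/3, 9/4, 17/3)
obs 10: x=3 → posterior Dirichlet(7, 17/3, 9/4, 20/3)
obs 11: x=3 → posterior Dirichlet(7, 17/3, 9/4, 23/3)

k = 3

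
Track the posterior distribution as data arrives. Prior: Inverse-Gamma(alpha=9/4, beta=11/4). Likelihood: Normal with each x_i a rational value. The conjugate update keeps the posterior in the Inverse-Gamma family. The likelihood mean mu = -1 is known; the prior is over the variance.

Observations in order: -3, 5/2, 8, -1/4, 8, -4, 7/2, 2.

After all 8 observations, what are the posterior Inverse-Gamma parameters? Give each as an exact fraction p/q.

obs 1: x=-3 → posterior Inverse-Gamma(11/4, 19/4)
obs 2: x=5/2 → posterior Inverse-Gamma(13/4, 87/8)
obs 3: x=8 → posterior Inverse-Gamma(15/4, 411/8)
obs 4: x=-1/4 → posterior Inverse-Gamma(17/4, 1653/32)
obs 5: x=8 → posterior Inverse-Gamma(19/4, 2949/32)
obs 6: x=-4 → posterior Inverse-Gamma(21/4, 3093/32)
obs 7: x=7/2 → posterior Inverse-Gamma(23/4, 3417/32)
obs 8: x=2 → posterior Inverse-Gamma(25/4, 3561/32)

alpha=25/4, beta=3561/32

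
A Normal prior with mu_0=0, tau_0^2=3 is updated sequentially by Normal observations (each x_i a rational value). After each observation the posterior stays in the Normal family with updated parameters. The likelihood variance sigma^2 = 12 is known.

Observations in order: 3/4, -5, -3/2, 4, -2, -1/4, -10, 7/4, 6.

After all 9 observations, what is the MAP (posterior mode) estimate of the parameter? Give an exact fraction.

-25/52

obs 1: x=3/4 → posterior Normal(3/20, 12/5)
obs 2: x=-5 → posterior Normal(-17/24, 2)
obs 3: x=-3/2 → posterior Normal(-23/28, 12/7)
obs 4: x=4 → posterior Normal(-7/32, 3/2)
obs 5: x=-2 → posterior Normal(-5/12, 4/3)
obs 6: x=-1/4 → posterior Normal(-2/5, 6/5)
obs 7: x=-10 → posterior Normal(-14/11, 12/11)
obs 8: x=7/4 → posterior Normal(-49/48, 1)
obs 9: x=6 → posterior Normal(-25/52, 12/13)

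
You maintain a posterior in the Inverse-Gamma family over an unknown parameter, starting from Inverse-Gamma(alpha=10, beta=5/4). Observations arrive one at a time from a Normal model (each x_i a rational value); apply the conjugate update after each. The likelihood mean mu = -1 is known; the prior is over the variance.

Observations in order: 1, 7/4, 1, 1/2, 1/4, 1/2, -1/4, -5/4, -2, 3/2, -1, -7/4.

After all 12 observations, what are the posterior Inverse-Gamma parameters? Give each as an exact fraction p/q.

obs 1: x=1 → posterior Inverse-Gamma(21/2, 13/4)
obs 2: x=7/4 → posterior Inverse-Gamma(11, 225/32)
obs 3: x=1 → posterior Inverse-Gamma(23/2, 289/32)
obs 4: x=1/2 → posterior Inverse-Gamma(12, 325/32)
obs 5: x=1/4 → posterior Inverse-Gamma(25/2, 175/16)
obs 6: x=1/2 → posterior Inverse-Gamma(13, 193/16)
obs 7: x=-1/4 → posterior Inverse-Gamma(27/2, 395/32)
obs 8: x=-5/4 → posterior Inverse-Gamma(14, 99/8)
obs 9: x=-2 → posterior Inverse-Gamma(29/2, 103/8)
obs 10: x=3/2 → posterior Inverse-Gamma(15, 16)
obs 11: x=-1 → posterior Inverse-Gamma(31/2, 16)
obs 12: x=-7/4 → posterior Inverse-Gamma(16, 521/32)

alpha=16, beta=521/32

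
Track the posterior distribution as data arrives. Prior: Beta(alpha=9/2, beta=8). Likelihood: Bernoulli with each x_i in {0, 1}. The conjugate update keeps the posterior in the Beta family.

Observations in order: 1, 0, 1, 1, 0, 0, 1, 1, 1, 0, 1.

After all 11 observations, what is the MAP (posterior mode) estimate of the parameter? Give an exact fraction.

21/43

obs 1: x=1 → posterior Beta(11/2, 8)
obs 2: x=0 → posterior Beta(11/2, 9)
obs 3: x=1 → posterior Beta(13/2, 9)
obs 4: x=1 → posterior Beta(15/2, 9)
obs 5: x=0 → posterior Beta(15/2, 10)
obs 6: x=0 → posterior Beta(15/2, 11)
obs 7: x=1 → posterior Beta(17/2, 11)
obs 8: x=1 → posterior Beta(19/2, 11)
obs 9: x=1 → posterior Beta(21/2, 11)
obs 10: x=0 → posterior Beta(21/2, 12)
obs 11: x=1 → posterior Beta(23/2, 12)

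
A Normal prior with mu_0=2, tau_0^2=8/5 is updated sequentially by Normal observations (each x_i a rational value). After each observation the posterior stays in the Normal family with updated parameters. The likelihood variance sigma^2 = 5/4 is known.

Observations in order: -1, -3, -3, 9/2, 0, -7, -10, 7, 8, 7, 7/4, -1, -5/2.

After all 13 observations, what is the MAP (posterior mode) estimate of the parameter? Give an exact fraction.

74/441

obs 1: x=-1 → posterior Normal(6/19, 40/57)
obs 2: x=-3 → posterior Normal(-78/89, 40/89)
obs 3: x=-3 → posterior Normal(-174/121, 40/121)
obs 4: x=9/2 → posterior Normal(-10/51, 40/153)
obs 5: x=0 → posterior Normal(-6/37, 8/37)
obs 6: x=-7 → posterior Normal(-254/217, 40/217)
obs 7: x=-10 → posterior Normal(-574/249, 40/249)
obs 8: x=7 → posterior Normal(-350/281, 40/281)
obs 9: x=8 → posterior Normal(-94/313, 40/313)
obs 10: x=7 → posterior Normal(26/69, 8/69)
obs 11: x=7/4 → posterior Normal(186/377, 40/377)
obs 12: x=-1 → posterior Normal(154/409, 40/409)
obs 13: x=-5/2 → posterior Normal(74/441, 40/441)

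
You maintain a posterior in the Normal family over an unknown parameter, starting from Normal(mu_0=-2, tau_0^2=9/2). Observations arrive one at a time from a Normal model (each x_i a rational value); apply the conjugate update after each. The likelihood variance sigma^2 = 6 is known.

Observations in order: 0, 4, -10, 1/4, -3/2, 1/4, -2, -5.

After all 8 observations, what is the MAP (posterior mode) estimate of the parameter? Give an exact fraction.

obs 1: x=0 → posterior Normal(-8/7, 18/7)
obs 2: x=4 → posterior Normal(2/5, 9/5)
obs 3: x=-10 → posterior Normal(-2, 18/13)
obs 4: x=1/4 → posterior Normal(-101/64, 9/8)
obs 5: x=-3/2 → posterior Normal(-119/76, 18/19)
obs 6: x=1/4 → posterior Normal(-29/22, 9/11)
obs 7: x=-2 → posterior Normal(-7/5, 18/25)
obs 8: x=-5 → posterior Normal(-25/14, 9/14)

-25/14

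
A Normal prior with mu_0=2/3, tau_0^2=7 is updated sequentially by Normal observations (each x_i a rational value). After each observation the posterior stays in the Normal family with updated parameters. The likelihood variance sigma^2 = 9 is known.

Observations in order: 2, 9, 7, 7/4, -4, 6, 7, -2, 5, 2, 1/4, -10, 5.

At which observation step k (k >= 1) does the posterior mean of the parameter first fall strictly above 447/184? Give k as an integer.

obs 1: x=2 → posterior Normal(5/4, 63/16)
obs 2: x=9 → posterior Normal(83/23, 63/23)
obs 3: x=7 → posterior Normal(22/5, 21/10)
obs 4: x=7/4 → posterior Normal(577/148, 63/37)
obs 5: x=-4 → posterior Normal(465/176, 63/44)
obs 6: x=6 → posterior Normal(211/68, 21/17)
obs 7: x=7 → posterior Normal(829/232, 63/58)
obs 8: x=-2 → posterior Normal(773/260, 63/65)
obs 9: x=5 → posterior Normal(913/288, 7/8)
obs 10: x=2 → posterior Normal(969/316, 63/79)
obs 11: x=1/4 → posterior Normal(122/43, 63/86)
obs 12: x=-10 → posterior Normal(58/31, 21/31)
obs 13: x=5 → posterior Normal(209/100, 63/100)

k = 2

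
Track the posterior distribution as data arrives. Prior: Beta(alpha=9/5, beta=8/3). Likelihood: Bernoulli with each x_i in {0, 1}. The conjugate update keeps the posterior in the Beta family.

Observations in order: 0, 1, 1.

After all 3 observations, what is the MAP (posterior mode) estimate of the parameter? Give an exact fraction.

obs 1: x=0 → posterior Beta(9/5, 11/3)
obs 2: x=1 → posterior Beta(14/5, 11/3)
obs 3: x=1 → posterior Beta(19/5, 11/3)

21/41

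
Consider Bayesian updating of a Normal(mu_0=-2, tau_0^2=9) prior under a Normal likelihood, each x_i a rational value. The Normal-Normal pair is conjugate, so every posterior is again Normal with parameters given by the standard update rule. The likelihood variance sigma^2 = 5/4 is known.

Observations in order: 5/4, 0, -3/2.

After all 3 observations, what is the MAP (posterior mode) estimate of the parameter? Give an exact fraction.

obs 1: x=5/4 → posterior Normal(35/41, 45/41)
obs 2: x=0 → posterior Normal(5/11, 45/77)
obs 3: x=-3/2 → posterior Normal(-19/113, 45/113)

-19/113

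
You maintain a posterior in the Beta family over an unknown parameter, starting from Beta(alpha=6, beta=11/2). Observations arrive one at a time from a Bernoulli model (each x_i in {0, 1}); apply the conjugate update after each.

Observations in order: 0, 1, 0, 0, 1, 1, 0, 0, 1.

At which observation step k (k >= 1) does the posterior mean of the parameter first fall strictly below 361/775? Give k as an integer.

k = 4

obs 1: x=0 → posterior Beta(6, 13/2)
obs 2: x=1 → posterior Beta(7, 13/2)
obs 3: x=0 → posterior Beta(7, 15/2)
obs 4: x=0 → posterior Beta(7, 17/2)
obs 5: x=1 → posterior Beta(8, 17/2)
obs 6: x=1 → posterior Beta(9, 17/2)
obs 7: x=0 → posterior Beta(9, 19/2)
obs 8: x=0 → posterior Beta(9, 21/2)
obs 9: x=1 → posterior Beta(10, 21/2)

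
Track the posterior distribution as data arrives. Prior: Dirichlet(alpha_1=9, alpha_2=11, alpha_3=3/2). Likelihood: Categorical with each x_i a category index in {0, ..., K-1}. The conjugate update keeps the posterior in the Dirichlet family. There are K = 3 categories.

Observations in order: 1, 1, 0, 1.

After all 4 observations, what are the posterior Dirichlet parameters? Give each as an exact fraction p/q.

obs 1: x=1 → posterior Dirichlet(9, 12, 3/2)
obs 2: x=1 → posterior Dirichlet(9, 13, 3/2)
obs 3: x=0 → posterior Dirichlet(10, 13, 3/2)
obs 4: x=1 → posterior Dirichlet(10, 14, 3/2)

alpha_1=10, alpha_2=14, alpha_3=3/2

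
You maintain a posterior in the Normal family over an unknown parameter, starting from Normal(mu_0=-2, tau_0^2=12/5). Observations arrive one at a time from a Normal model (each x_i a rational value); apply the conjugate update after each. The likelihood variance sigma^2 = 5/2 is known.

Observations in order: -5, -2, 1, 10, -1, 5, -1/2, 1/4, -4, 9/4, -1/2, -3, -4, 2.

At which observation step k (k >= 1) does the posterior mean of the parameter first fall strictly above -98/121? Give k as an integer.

obs 1: x=-5 → posterior Normal(-170/49, 60/49)
obs 2: x=-2 → posterior Normal(-218/73, 60/73)
obs 3: x=1 → posterior Normal(-2, 60/97)
obs 4: x=10 → posterior Normal(46/121, 60/121)
obs 5: x=-1 → posterior Normal(22/145, 12/29)
obs 6: x=5 → posterior Normal(142/169, 60/169)
obs 7: x=-1/2 → posterior Normal(130/193, 60/193)
obs 8: x=1/4 → posterior Normal(136/217, 60/217)
obs 9: x=-4 → posterior Normal(40/241, 60/241)
obs 10: x=9/4 → posterior Normal(94/265, 12/53)
obs 11: x=-1/2 → posterior Normal(82/289, 60/289)
obs 12: x=-3 → posterior Normal(10/313, 60/313)
obs 13: x=-4 → posterior Normal(-86/337, 60/337)
obs 14: x=2 → posterior Normal(-2/19, 60/361)

k = 4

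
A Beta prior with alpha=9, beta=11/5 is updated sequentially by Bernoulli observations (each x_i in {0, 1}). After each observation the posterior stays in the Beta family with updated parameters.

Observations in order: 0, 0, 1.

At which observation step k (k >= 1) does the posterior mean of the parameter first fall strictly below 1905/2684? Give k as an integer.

obs 1: x=0 → posterior Beta(9, 16/5)
obs 2: x=0 → posterior Beta(9, 21/5)
obs 3: x=1 → posterior Beta(10, 21/5)

k = 2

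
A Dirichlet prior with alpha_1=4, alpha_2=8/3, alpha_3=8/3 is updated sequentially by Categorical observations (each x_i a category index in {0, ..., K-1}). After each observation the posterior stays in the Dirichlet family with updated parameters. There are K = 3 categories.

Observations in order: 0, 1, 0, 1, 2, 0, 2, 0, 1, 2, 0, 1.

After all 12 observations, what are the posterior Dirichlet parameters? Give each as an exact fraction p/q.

alpha_1=9, alpha_2=20/3, alpha_3=17/3

obs 1: x=0 → posterior Dirichlet(5, 8/3, 8/3)
obs 2: x=1 → posterior Dirichlet(5, 11/3, 8/3)
obs 3: x=0 → posterior Dirichlet(6, 11/3, 8/3)
obs 4: x=1 → posterior Dirichlet(6, 14/3, 8/3)
obs 5: x=2 → posterior Dirichlet(6, 14/3, 11/3)
obs 6: x=0 → posterior Dirichlet(7, 14/3, 11/3)
obs 7: x=2 → posterior Dirichlet(7, 14/3, 14/3)
obs 8: x=0 → posterior Dirichlet(8, 14/3, 14/3)
obs 9: x=1 → posterior Dirichlet(8, 17/3, 14/3)
obs 10: x=2 → posterior Dirichlet(8, 17/3, 17/3)
obs 11: x=0 → posterior Dirichlet(9, 17/3, 17/3)
obs 12: x=1 → posterior Dirichlet(9, 20/3, 17/3)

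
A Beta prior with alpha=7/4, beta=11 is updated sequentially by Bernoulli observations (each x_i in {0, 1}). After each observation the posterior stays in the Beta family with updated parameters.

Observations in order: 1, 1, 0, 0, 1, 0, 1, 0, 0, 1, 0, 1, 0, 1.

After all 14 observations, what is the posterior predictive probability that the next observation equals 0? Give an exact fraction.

72/107

obs 1: x=1 → posterior Beta(11/4, 11)
obs 2: x=1 → posterior Beta(15/4, 11)
obs 3: x=0 → posterior Beta(15/4, 12)
obs 4: x=0 → posterior Beta(15/4, 13)
obs 5: x=1 → posterior Beta(19/4, 13)
obs 6: x=0 → posterior Beta(19/4, 14)
obs 7: x=1 → posterior Beta(23/4, 14)
obs 8: x=0 → posterior Beta(23/4, 15)
obs 9: x=0 → posterior Beta(23/4, 16)
obs 10: x=1 → posterior Beta(27/4, 16)
obs 11: x=0 → posterior Beta(27/4, 17)
obs 12: x=1 → posterior Beta(31/4, 17)
obs 13: x=0 → posterior Beta(31/4, 18)
obs 14: x=1 → posterior Beta(35/4, 18)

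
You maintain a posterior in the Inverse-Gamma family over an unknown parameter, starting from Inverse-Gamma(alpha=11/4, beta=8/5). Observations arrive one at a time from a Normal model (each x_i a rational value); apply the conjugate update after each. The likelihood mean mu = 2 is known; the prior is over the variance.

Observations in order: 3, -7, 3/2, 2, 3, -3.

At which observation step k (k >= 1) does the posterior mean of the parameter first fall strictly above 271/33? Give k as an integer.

obs 1: x=3 → posterior Inverse-Gamma(13/4, 21/10)
obs 2: x=-7 → posterior Inverse-Gamma(15/4, 213/5)
obs 3: x=3/2 → posterior Inverse-Gamma(17/4, 1709/40)
obs 4: x=2 → posterior Inverse-Gamma(19/4, 1709/40)
obs 5: x=3 → posterior Inverse-Gamma(21/4, 1729/40)
obs 6: x=-3 → posterior Inverse-Gamma(23/4, 2229/40)

k = 2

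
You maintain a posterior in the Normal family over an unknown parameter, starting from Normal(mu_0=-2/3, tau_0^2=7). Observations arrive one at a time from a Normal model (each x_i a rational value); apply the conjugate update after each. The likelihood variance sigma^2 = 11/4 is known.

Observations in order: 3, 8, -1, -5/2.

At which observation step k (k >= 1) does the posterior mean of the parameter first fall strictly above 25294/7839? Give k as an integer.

obs 1: x=3 → posterior Normal(230/117, 77/39)
obs 2: x=8 → posterior Normal(902/201, 77/67)
obs 3: x=-1 → posterior Normal(818/285, 77/95)
obs 4: x=-5/2 → posterior Normal(608/369, 77/123)

k = 2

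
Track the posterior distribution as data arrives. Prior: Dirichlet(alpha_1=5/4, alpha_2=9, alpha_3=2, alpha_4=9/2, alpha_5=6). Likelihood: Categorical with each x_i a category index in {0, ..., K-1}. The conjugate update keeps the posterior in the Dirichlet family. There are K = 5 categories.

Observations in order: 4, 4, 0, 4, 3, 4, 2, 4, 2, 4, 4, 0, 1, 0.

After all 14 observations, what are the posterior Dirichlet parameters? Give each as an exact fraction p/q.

alpha_1=17/4, alpha_2=10, alpha_3=4, alpha_4=11/2, alpha_5=13

obs 1: x=4 → posterior Dirichlet(5/4, 9, 2, 9/2, 7)
obs 2: x=4 → posterior Dirichlet(5/4, 9, 2, 9/2, 8)
obs 3: x=0 → posterior Dirichlet(9/4, 9, 2, 9/2, 8)
obs 4: x=4 → posterior Dirichlet(9/4, 9, 2, 9/2, 9)
obs 5: x=3 → posterior Dirichlet(9/4, 9, 2, 11/2, 9)
obs 6: x=4 → posterior Dirichlet(9/4, 9, 2, 11/2, 10)
obs 7: x=2 → posterior Dirichlet(9/4, 9, 3, 11/2, 10)
obs 8: x=4 → posterior Dirichlet(9/4, 9, 3, 11/2, 11)
obs 9: x=2 → posterior Dirichlet(9/4, 9, 4, 11/2, 11)
obs 10: x=4 → posterior Dirichlet(9/4, 9, 4, 11/2, 12)
obs 11: x=4 → posterior Dirichlet(9/4, 9, 4, 11/2, 13)
obs 12: x=0 → posterior Dirichlet(13/4, 9, 4, 11/2, 13)
obs 13: x=1 → posterior Dirichlet(13/4, 10, 4, 11/2, 13)
obs 14: x=0 → posterior Dirichlet(17/4, 10, 4, 11/2, 13)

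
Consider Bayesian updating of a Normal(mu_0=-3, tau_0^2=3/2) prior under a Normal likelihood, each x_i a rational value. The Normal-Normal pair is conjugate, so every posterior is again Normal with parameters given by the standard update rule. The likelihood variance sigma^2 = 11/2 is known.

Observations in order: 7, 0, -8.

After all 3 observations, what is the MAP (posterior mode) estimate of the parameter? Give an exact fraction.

-9/5

obs 1: x=7 → posterior Normal(-6/7, 33/28)
obs 2: x=0 → posterior Normal(-12/17, 33/34)
obs 3: x=-8 → posterior Normal(-9/5, 33/40)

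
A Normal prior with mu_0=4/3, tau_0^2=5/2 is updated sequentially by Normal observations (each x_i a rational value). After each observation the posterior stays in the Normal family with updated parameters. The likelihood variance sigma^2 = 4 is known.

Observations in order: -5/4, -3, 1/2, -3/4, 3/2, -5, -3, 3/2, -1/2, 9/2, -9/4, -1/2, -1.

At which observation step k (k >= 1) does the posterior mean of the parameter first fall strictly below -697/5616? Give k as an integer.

k = 2

obs 1: x=-5/4 → posterior Normal(53/156, 20/13)
obs 2: x=-3 → posterior Normal(-127/216, 10/9)
obs 3: x=1/2 → posterior Normal(-97/276, 20/23)
obs 4: x=-3/4 → posterior Normal(-71/168, 5/7)
obs 5: x=3/2 → posterior Normal(-13/99, 20/33)
obs 6: x=-5 → posterior Normal(-44/57, 10/19)
obs 7: x=-3 → posterior Normal(-133/129, 20/43)
obs 8: x=3/2 → posterior Normal(-221/288, 5/12)
obs 9: x=-1/2 → posterior Normal(-118/159, 20/53)
obs 10: x=9/2 → posterior Normal(-101/348, 10/29)
obs 11: x=-9/4 → posterior Normal(-337/756, 20/63)
obs 12: x=-1/2 → posterior Normal(-367/816, 5/17)
obs 13: x=-1 → posterior Normal(-427/876, 20/73)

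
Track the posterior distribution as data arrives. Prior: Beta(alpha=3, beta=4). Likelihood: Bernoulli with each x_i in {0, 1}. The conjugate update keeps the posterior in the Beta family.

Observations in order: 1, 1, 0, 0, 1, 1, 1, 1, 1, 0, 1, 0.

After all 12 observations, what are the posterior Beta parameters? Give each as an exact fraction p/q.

obs 1: x=1 → posterior Beta(4, 4)
obs 2: x=1 → posterior Beta(5, 4)
obs 3: x=0 → posterior Beta(5, 5)
obs 4: x=0 → posterior Beta(5, 6)
obs 5: x=1 → posterior Beta(6, 6)
obs 6: x=1 → posterior Beta(7, 6)
obs 7: x=1 → posterior Beta(8, 6)
obs 8: x=1 → posterior Beta(9, 6)
obs 9: x=1 → posterior Beta(10, 6)
obs 10: x=0 → posterior Beta(10, 7)
obs 11: x=1 → posterior Beta(11, 7)
obs 12: x=0 → posterior Beta(11, 8)

alpha=11, beta=8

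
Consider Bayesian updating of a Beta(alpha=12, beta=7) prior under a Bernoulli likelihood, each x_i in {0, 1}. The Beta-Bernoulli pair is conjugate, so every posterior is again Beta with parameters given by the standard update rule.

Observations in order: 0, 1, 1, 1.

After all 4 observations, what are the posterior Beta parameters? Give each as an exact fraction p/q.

obs 1: x=0 → posterior Beta(12, 8)
obs 2: x=1 → posterior Beta(13, 8)
obs 3: x=1 → posterior Beta(14, 8)
obs 4: x=1 → posterior Beta(15, 8)

alpha=15, beta=8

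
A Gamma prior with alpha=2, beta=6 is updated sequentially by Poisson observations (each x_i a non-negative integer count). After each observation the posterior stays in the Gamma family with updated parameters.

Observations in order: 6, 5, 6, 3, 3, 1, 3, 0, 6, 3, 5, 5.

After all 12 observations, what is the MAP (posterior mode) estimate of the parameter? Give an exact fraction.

47/18

obs 1: x=6 → posterior Gamma(8, 7)
obs 2: x=5 → posterior Gamma(13, 8)
obs 3: x=6 → posterior Gamma(19, 9)
obs 4: x=3 → posterior Gamma(22, 10)
obs 5: x=3 → posterior Gamma(25, 11)
obs 6: x=1 → posterior Gamma(26, 12)
obs 7: x=3 → posterior Gamma(29, 13)
obs 8: x=0 → posterior Gamma(29, 14)
obs 9: x=6 → posterior Gamma(35, 15)
obs 10: x=3 → posterior Gamma(38, 16)
obs 11: x=5 → posterior Gamma(43, 17)
obs 12: x=5 → posterior Gamma(48, 18)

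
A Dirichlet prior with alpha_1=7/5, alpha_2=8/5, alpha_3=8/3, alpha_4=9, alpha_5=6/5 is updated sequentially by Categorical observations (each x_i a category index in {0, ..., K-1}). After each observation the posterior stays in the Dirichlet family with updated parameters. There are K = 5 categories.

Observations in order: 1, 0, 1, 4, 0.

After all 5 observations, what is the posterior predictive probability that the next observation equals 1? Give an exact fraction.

54/313

obs 1: x=1 → posterior Dirichlet(7/5, 13/5, 8/3, 9, 6/5)
obs 2: x=0 → posterior Dirichlet(12/5, 13/5, 8/3, 9, 6/5)
obs 3: x=1 → posterior Dirichlet(12/5, 18/5, 8/3, 9, 6/5)
obs 4: x=4 → posterior Dirichlet(12/5, 18/5, 8/3, 9, 11/5)
obs 5: x=0 → posterior Dirichlet(17/5, 18/5, 8/3, 9, 11/5)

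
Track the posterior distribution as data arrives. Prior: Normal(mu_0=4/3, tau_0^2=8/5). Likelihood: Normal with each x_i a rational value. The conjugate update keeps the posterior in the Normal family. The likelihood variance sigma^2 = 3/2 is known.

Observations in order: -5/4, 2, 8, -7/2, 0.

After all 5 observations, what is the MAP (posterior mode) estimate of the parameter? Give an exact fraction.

obs 1: x=-5/4 → posterior Normal(0, 24/31)
obs 2: x=2 → posterior Normal(32/47, 24/47)
obs 3: x=8 → posterior Normal(160/63, 8/21)
obs 4: x=-7/2 → posterior Normal(104/79, 24/79)
obs 5: x=0 → posterior Normal(104/95, 24/95)

104/95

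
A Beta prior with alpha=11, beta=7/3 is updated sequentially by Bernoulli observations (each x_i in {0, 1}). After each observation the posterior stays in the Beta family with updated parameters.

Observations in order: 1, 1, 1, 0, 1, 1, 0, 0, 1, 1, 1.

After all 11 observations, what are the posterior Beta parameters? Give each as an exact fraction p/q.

obs 1: x=1 → posterior Beta(12, 7/3)
obs 2: x=1 → posterior Beta(13, 7/3)
obs 3: x=1 → posterior Beta(14, 7/3)
obs 4: x=0 → posterior Beta(14, 10/3)
obs 5: x=1 → posterior Beta(15, 10/3)
obs 6: x=1 → posterior Beta(16, 10/3)
obs 7: x=0 → posterior Beta(16, 13/3)
obs 8: x=0 → posterior Beta(16, 16/3)
obs 9: x=1 → posterior Beta(17, 16/3)
obs 10: x=1 → posterior Beta(18, 16/3)
obs 11: x=1 → posterior Beta(19, 16/3)

alpha=19, beta=16/3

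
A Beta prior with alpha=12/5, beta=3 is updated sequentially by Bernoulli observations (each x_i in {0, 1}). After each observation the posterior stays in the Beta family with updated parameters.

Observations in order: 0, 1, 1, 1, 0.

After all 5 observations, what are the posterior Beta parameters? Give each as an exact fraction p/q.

obs 1: x=0 → posterior Beta(12/5, 4)
obs 2: x=1 → posterior Beta(17/5, 4)
obs 3: x=1 → posterior Beta(22/5, 4)
obs 4: x=1 → posterior Beta(27/5, 4)
obs 5: x=0 → posterior Beta(27/5, 5)

alpha=27/5, beta=5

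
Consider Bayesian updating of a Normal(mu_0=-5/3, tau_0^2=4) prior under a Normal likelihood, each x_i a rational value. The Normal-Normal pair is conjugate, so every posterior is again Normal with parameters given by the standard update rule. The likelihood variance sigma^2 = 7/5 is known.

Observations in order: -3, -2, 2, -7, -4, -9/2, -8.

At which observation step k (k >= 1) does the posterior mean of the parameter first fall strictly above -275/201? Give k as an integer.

obs 1: x=-3 → posterior Normal(-215/81, 28/27)
obs 2: x=-2 → posterior Normal(-335/141, 28/47)
obs 3: x=2 → posterior Normal(-215/201, 28/67)
obs 4: x=-7 → posterior Normal(-635/261, 28/87)
obs 5: x=-4 → posterior Normal(-875/321, 28/107)
obs 6: x=-9/2 → posterior Normal(-1145/381, 28/127)
obs 7: x=-8 → posterior Normal(-1625/441, 4/21)

k = 3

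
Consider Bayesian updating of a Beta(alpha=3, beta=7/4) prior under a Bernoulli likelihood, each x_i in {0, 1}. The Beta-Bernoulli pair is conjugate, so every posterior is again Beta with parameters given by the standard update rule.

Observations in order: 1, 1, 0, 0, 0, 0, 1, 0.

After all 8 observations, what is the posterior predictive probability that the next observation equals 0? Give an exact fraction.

obs 1: x=1 → posterior Beta(4, 7/4)
obs 2: x=1 → posterior Beta(5, 7/4)
obs 3: x=0 → posterior Beta(5, 11/4)
obs 4: x=0 → posterior Beta(5, 15/4)
obs 5: x=0 → posterior Beta(5, 19/4)
obs 6: x=0 → posterior Beta(5, 23/4)
obs 7: x=1 → posterior Beta(6, 23/4)
obs 8: x=0 → posterior Beta(6, 27/4)

9/17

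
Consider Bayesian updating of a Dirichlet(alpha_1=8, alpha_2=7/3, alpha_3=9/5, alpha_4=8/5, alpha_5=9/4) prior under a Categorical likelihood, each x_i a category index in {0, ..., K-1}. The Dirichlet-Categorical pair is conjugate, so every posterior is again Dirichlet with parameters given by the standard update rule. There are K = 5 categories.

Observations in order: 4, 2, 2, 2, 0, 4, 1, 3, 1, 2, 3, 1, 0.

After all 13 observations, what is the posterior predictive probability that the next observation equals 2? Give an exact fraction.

obs 1: x=4 → posterior Dirichlet(8, 7/3, 9/5, 8/5, 13/4)
obs 2: x=2 → posterior Dirichlet(8, 7/3, 14/5, 8/5, 13/4)
obs 3: x=2 → posterior Dirichlet(8, 7/3, 19/5, 8/5, 13/4)
obs 4: x=2 → posterior Dirichlet(8, 7/3, 24/5, 8/5, 13/4)
obs 5: x=0 → posterior Dirichlet(9, 7/3, 24/5, 8/5, 13/4)
obs 6: x=4 → posterior Dirichlet(9, 7/3, 24/5, 8/5, 17/4)
obs 7: x=1 → posterior Dirichlet(9, 10/3, 24/5, 8/5, 17/4)
obs 8: x=3 → posterior Dirichlet(9, 10/3, 24/5, 13/5, 17/4)
obs 9: x=1 → posterior Dirichlet(9, 13/3, 24/5, 13/5, 17/4)
obs 10: x=2 → posterior Dirichlet(9, 13/3, 29/5, 13/5, 17/4)
obs 11: x=3 → posterior Dirichlet(9, 13/3, 29/5, 18/5, 17/4)
obs 12: x=1 → posterior Dirichlet(9, 16/3, 29/5, 18/5, 17/4)
obs 13: x=0 → posterior Dirichlet(10, 16/3, 29/5, 18/5, 17/4)

348/1739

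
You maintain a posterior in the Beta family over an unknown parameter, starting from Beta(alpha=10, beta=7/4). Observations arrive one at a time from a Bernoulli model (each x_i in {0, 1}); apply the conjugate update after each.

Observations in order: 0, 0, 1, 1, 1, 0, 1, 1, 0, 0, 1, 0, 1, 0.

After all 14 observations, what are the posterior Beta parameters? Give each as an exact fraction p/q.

alpha=17, beta=35/4

obs 1: x=0 → posterior Beta(10, 11/4)
obs 2: x=0 → posterior Beta(10, 15/4)
obs 3: x=1 → posterior Beta(11, 15/4)
obs 4: x=1 → posterior Beta(12, 15/4)
obs 5: x=1 → posterior Beta(13, 15/4)
obs 6: x=0 → posterior Beta(13, 19/4)
obs 7: x=1 → posterior Beta(14, 19/4)
obs 8: x=1 → posterior Beta(15, 19/4)
obs 9: x=0 → posterior Beta(15, 23/4)
obs 10: x=0 → posterior Beta(15, 27/4)
obs 11: x=1 → posterior Beta(16, 27/4)
obs 12: x=0 → posterior Beta(16, 31/4)
obs 13: x=1 → posterior Beta(17, 31/4)
obs 14: x=0 → posterior Beta(17, 35/4)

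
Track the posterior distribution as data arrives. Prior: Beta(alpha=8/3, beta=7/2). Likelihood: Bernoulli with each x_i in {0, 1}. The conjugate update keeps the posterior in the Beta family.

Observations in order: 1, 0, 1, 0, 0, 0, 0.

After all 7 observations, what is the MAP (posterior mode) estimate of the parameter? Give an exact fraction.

obs 1: x=1 → posterior Beta(11/3, 7/2)
obs 2: x=0 → posterior Beta(11/3, 9/2)
obs 3: x=1 → posterior Beta(14/3, 9/2)
obs 4: x=0 → posterior Beta(14/3, 11/2)
obs 5: x=0 → posterior Beta(14/3, 13/2)
obs 6: x=0 → posterior Beta(14/3, 15/2)
obs 7: x=0 → posterior Beta(14/3, 17/2)

22/67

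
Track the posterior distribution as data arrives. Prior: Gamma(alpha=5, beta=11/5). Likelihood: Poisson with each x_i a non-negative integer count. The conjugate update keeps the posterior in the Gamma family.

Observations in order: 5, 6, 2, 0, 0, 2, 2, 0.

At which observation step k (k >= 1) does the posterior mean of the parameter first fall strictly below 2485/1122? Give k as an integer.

obs 1: x=5 → posterior Gamma(10, 16/5)
obs 2: x=6 → posterior Gamma(16, 21/5)
obs 3: x=2 → posterior Gamma(18, 26/5)
obs 4: x=0 → posterior Gamma(18, 31/5)
obs 5: x=0 → posterior Gamma(18, 36/5)
obs 6: x=2 → posterior Gamma(20, 41/5)
obs 7: x=2 → posterior Gamma(22, 46/5)
obs 8: x=0 → posterior Gamma(22, 51/5)

k = 8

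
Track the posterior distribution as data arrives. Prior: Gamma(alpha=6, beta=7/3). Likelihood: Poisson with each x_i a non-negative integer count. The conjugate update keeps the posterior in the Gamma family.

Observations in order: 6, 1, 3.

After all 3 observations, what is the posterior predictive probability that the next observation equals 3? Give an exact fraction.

406418665431968841203712/1978419655660313589123979

obs 1: x=6 → posterior Gamma(12, 10/3)
obs 2: x=1 → posterior Gamma(13, 13/3)
obs 3: x=3 → posterior Gamma(16, 16/3)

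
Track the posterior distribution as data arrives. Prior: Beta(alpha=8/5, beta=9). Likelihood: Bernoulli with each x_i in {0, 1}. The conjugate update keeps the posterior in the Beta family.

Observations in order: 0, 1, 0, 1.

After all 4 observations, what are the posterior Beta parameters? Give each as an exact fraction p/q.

alpha=18/5, beta=11

obs 1: x=0 → posterior Beta(8/5, 10)
obs 2: x=1 → posterior Beta(13/5, 10)
obs 3: x=0 → posterior Beta(13/5, 11)
obs 4: x=1 → posterior Beta(18/5, 11)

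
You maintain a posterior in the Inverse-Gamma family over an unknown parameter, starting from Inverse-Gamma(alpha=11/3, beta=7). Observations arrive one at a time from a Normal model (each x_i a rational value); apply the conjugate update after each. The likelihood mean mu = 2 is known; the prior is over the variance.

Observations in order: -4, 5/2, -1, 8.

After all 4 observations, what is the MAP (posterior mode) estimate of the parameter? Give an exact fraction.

1143/160

obs 1: x=-4 → posterior Inverse-Gamma(25/6, 25)
obs 2: x=5/2 → posterior Inverse-Gamma(14/3, 201/8)
obs 3: x=-1 → posterior Inverse-Gamma(31/6, 237/8)
obs 4: x=8 → posterior Inverse-Gamma(17/3, 381/8)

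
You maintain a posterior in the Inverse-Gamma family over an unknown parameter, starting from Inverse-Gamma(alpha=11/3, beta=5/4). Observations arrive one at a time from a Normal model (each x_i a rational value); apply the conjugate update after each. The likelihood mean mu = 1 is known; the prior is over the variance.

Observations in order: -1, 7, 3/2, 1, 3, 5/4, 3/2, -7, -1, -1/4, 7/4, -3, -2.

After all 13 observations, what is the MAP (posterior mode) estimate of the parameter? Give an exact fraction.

6825/1072

obs 1: x=-1 → posterior Inverse-Gamma(25/6, 13/4)
obs 2: x=7 → posterior Inverse-Gamma(14/3, 85/4)
obs 3: x=3/2 → posterior Inverse-Gamma(31/6, 171/8)
obs 4: x=1 → posterior Inverse-Gamma(17/3, 171/8)
obs 5: x=3 → posterior Inverse-Gamma(37/6, 187/8)
obs 6: x=5/4 → posterior Inverse-Gamma(20/3, 749/32)
obs 7: x=3/2 → posterior Inverse-Gamma(43/6, 753/32)
obs 8: x=-7 → posterior Inverse-Gamma(23/3, 1777/32)
obs 9: x=-1 → posterior Inverse-Gamma(49/6, 1841/32)
obs 10: x=-1/4 → posterior Inverse-Gamma(26/3, 933/16)
obs 11: x=7/4 → posterior Inverse-Gamma(55/6, 1875/32)
obs 12: x=-3 → posterior Inverse-Gamma(29/3, 2131/32)
obs 13: x=-2 → posterior Inverse-Gamma(61/6, 2275/32)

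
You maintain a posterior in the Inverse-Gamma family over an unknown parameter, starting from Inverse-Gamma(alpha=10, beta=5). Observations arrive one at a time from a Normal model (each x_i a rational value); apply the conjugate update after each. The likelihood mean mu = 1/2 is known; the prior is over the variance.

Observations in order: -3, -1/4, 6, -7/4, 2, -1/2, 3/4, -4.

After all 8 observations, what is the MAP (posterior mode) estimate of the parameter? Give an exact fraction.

obs 1: x=-3 → posterior Inverse-Gamma(21/2, 89/8)
obs 2: x=-1/4 → posterior Inverse-Gamma(11, 365/32)
obs 3: x=6 → posterior Inverse-Gamma(23/2, 849/32)
obs 4: x=-7/4 → posterior Inverse-Gamma(12, 465/16)
obs 5: x=2 → posterior Inverse-Gamma(25/2, 483/16)
obs 6: x=-1/2 → posterior Inverse-Gamma(13, 491/16)
obs 7: x=3/4 → posterior Inverse-Gamma(27/2, 983/32)
obs 8: x=-4 → posterior Inverse-Gamma(14, 1307/32)

1307/480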